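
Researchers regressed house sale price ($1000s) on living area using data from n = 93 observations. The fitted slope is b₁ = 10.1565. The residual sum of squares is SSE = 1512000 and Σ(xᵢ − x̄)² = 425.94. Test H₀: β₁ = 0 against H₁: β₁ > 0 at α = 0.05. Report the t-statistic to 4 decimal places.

MSE = SSE/(n − 2) = 1512000/91 = 16615.4.
SE(b₁) = √(MSE/Sₓₓ) = √(16615.4/425.94) = 6.2457.
t = 10.1565 / 6.2457 = 1.6262.
df = n − 2 = 91.
One-sided p ≈ 0.0537, which is ≥ 0.05, so fail to reject H₀.
The data do not give significant evidence that the true slope on living area is positive.

t = 1.6262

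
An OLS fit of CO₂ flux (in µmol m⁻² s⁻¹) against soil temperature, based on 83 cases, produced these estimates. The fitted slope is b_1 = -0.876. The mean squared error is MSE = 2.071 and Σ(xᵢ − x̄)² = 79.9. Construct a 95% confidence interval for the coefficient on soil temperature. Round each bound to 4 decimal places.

(-1.1963, -0.5557)

SE(b_1) = √(MSE/Sₓₓ) = √(2.071/79.9) = 0.160997.
df = n − 2 = 81.
t* = t_{0.025, 81} = 1.989686.
Margin = t* × SE = 1.989686 × 0.160997 = 0.320333.
CI: -0.876 ± 0.320333 → (-1.1963, -0.5557).
With 95% confidence, each one-unit increase in soil temperature is associated with a change of between -1.1963 and -0.5557 µmol m⁻² s⁻¹ in CO₂ flux.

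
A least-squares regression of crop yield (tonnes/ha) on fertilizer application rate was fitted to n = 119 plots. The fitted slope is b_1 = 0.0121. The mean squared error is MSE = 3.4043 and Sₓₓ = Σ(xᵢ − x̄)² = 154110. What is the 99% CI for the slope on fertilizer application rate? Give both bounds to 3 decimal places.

(0.000, 0.024)

SE(b_1) = √(MSE/Sₓₓ) = √(3.4043/154110) = 0.00470001.
df = n − 2 = 117.
t* = t_{0.005, 117} = 2.618504.
Margin = t* × SE = 2.618504 × 0.00470001 = 0.01231.
CI: 0.0121 ± 0.01231 → (0.000, 0.024).
With 99% confidence, each one-unit increase in fertilizer application rate is associated with a change of between 0.000 and 0.024 tonnes/ha in crop yield.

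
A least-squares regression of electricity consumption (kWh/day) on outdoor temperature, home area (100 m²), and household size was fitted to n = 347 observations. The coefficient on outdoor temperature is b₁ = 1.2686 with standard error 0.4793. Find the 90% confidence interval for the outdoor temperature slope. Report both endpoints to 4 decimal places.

(0.4781, 2.0591)

df = n − k − 1 = 347 − 3 − 1 = 343.
t* = t_{0.05, 343} = 1.649308.
Margin = t* × SE = 1.649308 × 0.4793 = 0.790513.
CI: 1.2686 ± 0.790513 → (0.4781, 2.0591).
With 90% confidence, each one-unit increase in outdoor temperature is associated with a change of between 0.4781 and 2.0591 kWh/day in electricity consumption, holding the other predictors fixed.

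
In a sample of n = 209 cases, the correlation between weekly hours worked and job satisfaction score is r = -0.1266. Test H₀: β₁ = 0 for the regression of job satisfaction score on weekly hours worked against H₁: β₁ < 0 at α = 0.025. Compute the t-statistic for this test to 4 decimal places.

t = r·√(n − 2)/√(1 − r²) = -0.1266·√207/√0.983972 = -1.8362.
df = n − 2 = 207.
One-sided p ≈ 0.0339, which is ≥ 0.025, so fail to reject H₀.
The data do not give significant evidence of a linear association between weekly hours worked and job satisfaction score.

t = -1.8362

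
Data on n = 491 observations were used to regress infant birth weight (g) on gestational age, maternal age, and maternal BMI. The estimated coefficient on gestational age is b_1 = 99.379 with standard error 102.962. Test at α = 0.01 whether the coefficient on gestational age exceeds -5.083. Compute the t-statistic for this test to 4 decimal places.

H₀: β₁ = -5.083 vs H₁: β₁ > -5.083.
t = (b_1 − β₁⁰)/SE = (99.379 − (-5.083)) / 102.962 = 1.0146.
df = n − k − 1 = 491 − 3 − 1 = 487.
One-sided p ≈ 0.1554, which is ≥ 0.01, so fail to reject H₀.
The data do not give significant evidence that the true slope on gestational age exceeds -5.083 g per unit, holding the other predictors fixed.

t = 1.0146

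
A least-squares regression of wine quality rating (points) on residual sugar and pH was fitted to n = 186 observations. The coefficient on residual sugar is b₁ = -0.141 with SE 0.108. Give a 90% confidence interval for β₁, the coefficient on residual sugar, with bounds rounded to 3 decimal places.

df = n − k − 1 = 186 − 2 − 1 = 183.
t* = t_{0.05, 183} = 1.653223.
Margin = t* × SE = 1.653223 × 0.108 = 0.17855.
CI: -0.141 ± 0.17855 → (-0.320, 0.038).
With 90% confidence, each one-unit increase in residual sugar is associated with a change of between -0.320 and 0.038 points in wine quality rating, holding the other predictors fixed.

(-0.320, 0.038)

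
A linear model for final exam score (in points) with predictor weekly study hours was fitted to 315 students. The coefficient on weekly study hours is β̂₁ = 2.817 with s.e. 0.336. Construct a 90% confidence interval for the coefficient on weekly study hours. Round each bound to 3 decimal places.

df = n − 2 = 315 − 2 = 313.
t* = t_{0.05, 313} = 1.649736.
Margin = t* × SE = 1.649736 × 0.336 = 0.55431.
CI: 2.817 ± 0.55431 → (2.263, 3.371).
With 90% confidence, each one-unit increase in weekly study hours is associated with a change of between 2.263 and 3.371 points in final exam score.

(2.263, 3.371)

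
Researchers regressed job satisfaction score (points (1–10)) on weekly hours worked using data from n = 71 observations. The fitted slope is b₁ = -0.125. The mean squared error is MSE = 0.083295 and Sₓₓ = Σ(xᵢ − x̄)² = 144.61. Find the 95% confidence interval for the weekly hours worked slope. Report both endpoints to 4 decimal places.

(-0.1729, -0.0771)

SE(b₁) = √(MSE/Sₓₓ) = √(0.083295/144.61) = 0.0239999.
df = n − 2 = 69.
t* = t_{0.025, 69} = 1.994945.
Margin = t* × SE = 1.994945 × 0.0239999 = 0.047879.
CI: -0.125 ± 0.047879 → (-0.1729, -0.0771).
With 95% confidence, each one-unit increase in weekly hours worked is associated with a change of between -0.1729 and -0.0771 points (1–10) in job satisfaction score.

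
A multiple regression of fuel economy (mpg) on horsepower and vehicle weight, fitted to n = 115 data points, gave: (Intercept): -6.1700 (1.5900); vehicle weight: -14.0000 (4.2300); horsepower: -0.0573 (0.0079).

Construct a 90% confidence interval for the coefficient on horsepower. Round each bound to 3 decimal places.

(-0.070, -0.044)

Read off: b = -0.0573, SE = 0.0079 for horsepower.
df = n − k − 1 = 115 − 2 − 1 = 112.
t* = t_{0.05, 112} = 1.658573.
Margin = t* × SE = 1.658573 × 0.0079 = 0.01310.
CI: -0.0573 ± 0.01310 → (-0.070, -0.044).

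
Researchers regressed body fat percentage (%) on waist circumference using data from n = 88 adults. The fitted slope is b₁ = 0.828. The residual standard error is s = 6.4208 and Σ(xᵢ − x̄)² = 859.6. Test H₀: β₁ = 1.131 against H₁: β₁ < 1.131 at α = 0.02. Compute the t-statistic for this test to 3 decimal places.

t = -1.384

SE(b₁) = s/√Sₓₓ = 6.4208/√859.6 = 0.218998.
t = (0.828 − 1.131) / 0.218998 = -1.384.
df = n − 2 = 86.
One-sided p ≈ 0.0850, which is ≥ 0.02, so fail to reject H₀.
The data do not give significant evidence that the true slope on waist circumference is below 1.131 % per unit.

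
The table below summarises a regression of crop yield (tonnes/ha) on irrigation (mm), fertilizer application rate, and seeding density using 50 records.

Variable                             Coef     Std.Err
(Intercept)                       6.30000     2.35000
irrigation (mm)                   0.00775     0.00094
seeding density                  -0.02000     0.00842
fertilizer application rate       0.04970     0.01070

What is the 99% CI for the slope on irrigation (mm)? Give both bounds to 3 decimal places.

(0.005, 0.010)

Read off: b = 0.00775, SE = 0.00094 for irrigation (mm).
df = n − k − 1 = 50 − 3 − 1 = 46.
t* = t_{0.005, 46} = 2.687013.
Margin = t* × SE = 2.687013 × 0.00094 = 0.00253.
CI: 0.00775 ± 0.00253 → (0.005, 0.010).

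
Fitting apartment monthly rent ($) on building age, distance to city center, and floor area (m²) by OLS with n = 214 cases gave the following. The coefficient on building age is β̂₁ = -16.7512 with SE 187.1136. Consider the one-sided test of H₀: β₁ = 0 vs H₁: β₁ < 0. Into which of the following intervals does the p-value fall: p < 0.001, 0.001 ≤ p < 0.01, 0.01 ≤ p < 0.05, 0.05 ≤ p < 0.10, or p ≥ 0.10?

t = -16.7512 / 187.1136 = -0.090.
df = n − k − 1 = 214 − 3 − 1 = 210.
One-sided p = P(T_{210} < t) ≈ 0.4644.
So p ≥ 0.10.

p ≥ 0.10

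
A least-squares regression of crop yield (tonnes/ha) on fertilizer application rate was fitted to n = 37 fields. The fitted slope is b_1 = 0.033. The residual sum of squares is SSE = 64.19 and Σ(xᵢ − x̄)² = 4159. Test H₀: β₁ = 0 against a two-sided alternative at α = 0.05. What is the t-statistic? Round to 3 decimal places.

MSE = SSE/(n − 2) = 64.19/35 = 1.834.
SE(b_1) = √(MSE/Sₓₓ) = √(1.834/4159) = 0.0209993.
t = 0.033 / 0.0209993 = 1.571.
df = n − 2 = 35.
Two-sided p ≈ 0.1251, which is ≥ 0.05, so fail to reject H₀.
The data do not give significant evidence of an association between fertilizer application rate and crop yield.

t = 1.571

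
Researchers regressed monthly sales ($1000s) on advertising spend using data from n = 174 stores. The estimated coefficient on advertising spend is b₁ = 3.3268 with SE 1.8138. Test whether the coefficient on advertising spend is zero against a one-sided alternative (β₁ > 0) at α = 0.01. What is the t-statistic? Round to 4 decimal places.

t = 1.8342

H₀: β₁ = 0 vs H₁: β₁ > 0.
t = (b₁ − β₁⁰)/SE = 3.3268 / 1.8138 = 1.8342.
df = n − 2 = 174 − 2 = 172.
One-sided p ≈ 0.0342, which is ≥ 0.01, so fail to reject H₀.
The data do not give significant evidence that the true slope on advertising spend is positive.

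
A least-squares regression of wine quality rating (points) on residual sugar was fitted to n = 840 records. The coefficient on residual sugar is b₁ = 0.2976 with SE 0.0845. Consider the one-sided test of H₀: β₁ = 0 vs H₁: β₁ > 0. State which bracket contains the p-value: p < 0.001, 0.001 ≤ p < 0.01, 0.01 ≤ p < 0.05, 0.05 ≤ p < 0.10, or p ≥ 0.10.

t = 0.2976 / 0.0845 = 3.522.
df = n − 2 = 840 − 2 = 838.
One-sided p = P(T_{838} > t) ≈ 0.0002.
So p < 0.001.

p < 0.001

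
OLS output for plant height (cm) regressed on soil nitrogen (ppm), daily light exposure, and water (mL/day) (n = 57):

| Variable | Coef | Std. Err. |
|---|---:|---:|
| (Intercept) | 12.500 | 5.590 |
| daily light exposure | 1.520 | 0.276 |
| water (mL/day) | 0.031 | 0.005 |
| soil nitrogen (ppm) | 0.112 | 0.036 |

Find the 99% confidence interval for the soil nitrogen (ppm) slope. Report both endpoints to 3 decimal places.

(0.016, 0.208)

Read off: b = 0.112, SE = 0.036 for soil nitrogen (ppm).
df = n − k − 1 = 57 − 3 − 1 = 53.
t* = t_{0.005, 53} = 2.671823.
Margin = t* × SE = 2.671823 × 0.036 = 0.09619.
CI: 0.112 ± 0.09619 → (0.016, 0.208).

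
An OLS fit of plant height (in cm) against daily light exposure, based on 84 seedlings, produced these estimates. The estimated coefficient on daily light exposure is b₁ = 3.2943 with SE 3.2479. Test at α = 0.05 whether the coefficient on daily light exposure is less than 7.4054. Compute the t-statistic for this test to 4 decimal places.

H₀: β₁ = 7.4054 vs H₁: β₁ < 7.4054.
t = (b₁ − β₁⁰)/SE = (3.2943 − 7.4054) / 3.2479 = -1.2658.
df = n − 2 = 84 − 2 = 82.
One-sided p ≈ 0.1046, which is ≥ 0.05, so fail to reject H₀.
The data do not give significant evidence that the true slope on daily light exposure is below 7.4054 cm per unit.

t = -1.2658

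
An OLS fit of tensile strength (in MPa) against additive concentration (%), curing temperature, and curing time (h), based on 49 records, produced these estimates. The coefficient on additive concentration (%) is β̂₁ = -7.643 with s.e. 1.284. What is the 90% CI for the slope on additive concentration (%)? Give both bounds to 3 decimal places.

df = n − k − 1 = 49 − 3 − 1 = 45.
t* = t_{0.05, 45} = 1.679427.
Margin = t* × SE = 1.679427 × 1.284 = 2.15638.
CI: -7.643 ± 2.15638 → (-9.799, -5.487).
With 90% confidence, each one-unit increase in additive concentration (%) is associated with a change of between -9.799 and -5.487 MPa in tensile strength, holding the other predictors fixed.

(-9.799, -5.487)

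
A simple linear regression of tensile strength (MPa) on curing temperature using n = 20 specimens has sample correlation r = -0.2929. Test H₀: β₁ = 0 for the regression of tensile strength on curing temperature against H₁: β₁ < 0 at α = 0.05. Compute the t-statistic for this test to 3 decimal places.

t = -1.300

t = r·√(n − 2)/√(1 − r²) = -0.2929·√18/√0.91421 = -1.300.
df = n − 2 = 18.
One-sided p ≈ 0.1051, which is ≥ 0.05, so fail to reject H₀.
The data do not give significant evidence of a linear association between curing temperature and tensile strength.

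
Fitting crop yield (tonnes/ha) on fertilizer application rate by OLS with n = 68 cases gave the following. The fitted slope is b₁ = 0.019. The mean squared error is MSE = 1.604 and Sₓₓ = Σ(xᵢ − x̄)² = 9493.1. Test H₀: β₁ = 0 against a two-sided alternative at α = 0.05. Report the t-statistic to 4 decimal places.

t = 1.4617

SE(b₁) = √(MSE/Sₓₓ) = √(1.604/9493.1) = 0.0129986.
t = 0.019 / 0.0129986 = 1.4617.
df = n − 2 = 66.
Two-sided p ≈ 0.1486, which is ≥ 0.05, so fail to reject H₀.
The data do not give significant evidence of an association between fertilizer application rate and crop yield.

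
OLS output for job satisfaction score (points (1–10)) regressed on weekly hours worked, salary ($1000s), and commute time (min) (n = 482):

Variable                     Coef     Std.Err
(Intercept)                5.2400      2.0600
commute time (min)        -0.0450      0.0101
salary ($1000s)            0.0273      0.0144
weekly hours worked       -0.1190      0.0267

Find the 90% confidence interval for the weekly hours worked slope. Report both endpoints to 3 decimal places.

(-0.163, -0.075)

Read off: b = -0.1190, SE = 0.0267 for weekly hours worked.
df = n − k − 1 = 482 − 3 − 1 = 478.
t* = t_{0.05, 478} = 1.648048.
Margin = t* × SE = 1.648048 × 0.0267 = 0.04400.
CI: -0.1190 ± 0.04400 → (-0.163, -0.075).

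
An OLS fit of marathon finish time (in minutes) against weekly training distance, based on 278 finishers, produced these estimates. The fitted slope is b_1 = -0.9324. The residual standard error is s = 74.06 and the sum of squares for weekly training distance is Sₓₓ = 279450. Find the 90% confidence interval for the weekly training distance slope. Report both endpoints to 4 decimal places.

(-1.1636, -0.7012)

SE(b_1) = s/√Sₓₓ = 74.06/√279450 = 0.140098.
df = n − 2 = 276.
t* = t_{0.05, 276} = 1.650393.
Margin = t* × SE = 1.650393 × 0.140098 = 0.231217.
CI: -0.9324 ± 0.231217 → (-1.1636, -0.7012).
With 90% confidence, each one-unit increase in weekly training distance is associated with a change of between -1.1636 and -0.7012 minutes in marathon finish time.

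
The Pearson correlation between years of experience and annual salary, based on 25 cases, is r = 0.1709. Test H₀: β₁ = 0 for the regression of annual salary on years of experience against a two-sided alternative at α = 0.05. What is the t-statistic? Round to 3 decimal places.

t = r·√(n − 2)/√(1 − r²) = 0.1709·√23/√0.970793 = 0.832.
df = n − 2 = 23.
Two-sided p ≈ 0.4140, which is ≥ 0.05, so fail to reject H₀.
The data do not give significant evidence of a linear association between years of experience and annual salary.

t = 0.832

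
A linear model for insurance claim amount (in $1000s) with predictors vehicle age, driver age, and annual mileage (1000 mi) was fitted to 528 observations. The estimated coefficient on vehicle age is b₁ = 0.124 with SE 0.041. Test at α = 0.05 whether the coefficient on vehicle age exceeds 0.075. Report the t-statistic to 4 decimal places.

t = 1.1951

H₀: β₁ = 0.075 vs H₁: β₁ > 0.075.
t = (b₁ − β₁⁰)/SE = (0.124 − 0.075) / 0.041 = 1.1951.
df = n − k − 1 = 528 − 3 − 1 = 524.
One-sided p ≈ 0.1163, which is ≥ 0.05, so fail to reject H₀.
The data do not give significant evidence that the true slope on vehicle age exceeds 0.075 $1000s per unit, holding the other predictors fixed.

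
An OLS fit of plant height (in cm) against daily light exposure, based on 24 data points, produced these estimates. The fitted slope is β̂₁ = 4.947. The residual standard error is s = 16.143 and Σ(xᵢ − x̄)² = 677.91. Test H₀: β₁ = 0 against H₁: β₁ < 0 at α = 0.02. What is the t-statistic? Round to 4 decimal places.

SE(β̂₁) = s/√Sₓₓ = 16.143/√677.91 = 0.620009.
t = 4.947 / 0.620009 = 7.9789.
df = n − 2 = 22.
One-sided p ≈ 1.0000, which is ≥ 0.02, so fail to reject H₀.
The data do not give significant evidence that the true slope on daily light exposure is negative.

t = 7.9789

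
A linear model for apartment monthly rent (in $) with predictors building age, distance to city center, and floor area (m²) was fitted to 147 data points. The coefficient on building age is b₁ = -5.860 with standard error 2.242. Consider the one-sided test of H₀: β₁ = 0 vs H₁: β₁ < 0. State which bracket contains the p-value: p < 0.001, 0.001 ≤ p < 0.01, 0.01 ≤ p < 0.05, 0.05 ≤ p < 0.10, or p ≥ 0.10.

0.001 ≤ p < 0.01

t = -5.860 / 2.242 = -2.614.
df = n − k − 1 = 147 − 3 − 1 = 143.
One-sided p = P(T_{143} < t) ≈ 0.0050.
So 0.001 ≤ p < 0.01.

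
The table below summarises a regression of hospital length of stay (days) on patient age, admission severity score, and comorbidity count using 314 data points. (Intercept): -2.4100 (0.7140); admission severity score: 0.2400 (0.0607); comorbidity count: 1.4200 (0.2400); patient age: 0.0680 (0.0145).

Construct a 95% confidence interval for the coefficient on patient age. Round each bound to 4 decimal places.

(0.0395, 0.0965)

Read off: b = 0.0680, SE = 0.0145 for patient age.
df = n − k − 1 = 314 − 3 − 1 = 310.
t* = t_{0.025, 310} = 1.967646.
Margin = t* × SE = 1.967646 × 0.0145 = 0.028531.
CI: 0.0680 ± 0.028531 → (0.0395, 0.0965).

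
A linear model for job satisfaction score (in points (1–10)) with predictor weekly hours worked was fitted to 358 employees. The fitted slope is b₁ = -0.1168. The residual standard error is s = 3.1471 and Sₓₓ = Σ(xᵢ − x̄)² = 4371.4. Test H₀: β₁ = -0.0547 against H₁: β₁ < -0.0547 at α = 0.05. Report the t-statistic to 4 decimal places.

SE(b₁) = s/√Sₓₓ = 3.1471/√4371.4 = 0.0475993.
t = (-0.1168 − (-0.0547)) / 0.0475993 = -1.3046.
df = n − 2 = 356.
One-sided p ≈ 0.0964, which is ≥ 0.05, so fail to reject H₀.
The data do not give significant evidence that the true slope on weekly hours worked is below -0.0547 points (1–10) per unit.

t = -1.3046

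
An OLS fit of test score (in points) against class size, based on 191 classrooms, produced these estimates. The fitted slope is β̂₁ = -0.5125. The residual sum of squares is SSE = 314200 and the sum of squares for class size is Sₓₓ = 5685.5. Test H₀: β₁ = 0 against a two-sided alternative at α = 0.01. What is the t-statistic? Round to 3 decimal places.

MSE = SSE/(n − 2) = 314200/189 = 1662.43.
SE(β̂₁) = √(MSE/Sₓₓ) = √(1662.43/5685.5) = 0.540739.
t = -0.5125 / 0.540739 = -0.948.
df = n − 2 = 189.
Two-sided p ≈ 0.3445, which is ≥ 0.01, so fail to reject H₀.
The data do not give significant evidence of an association between class size and test score.

t = -0.948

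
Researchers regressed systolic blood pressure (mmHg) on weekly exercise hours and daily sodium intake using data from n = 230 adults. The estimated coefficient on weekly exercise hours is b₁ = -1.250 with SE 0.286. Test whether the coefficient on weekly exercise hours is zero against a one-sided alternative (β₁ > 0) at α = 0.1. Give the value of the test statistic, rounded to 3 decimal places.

H₀: β₁ = 0 vs H₁: β₁ > 0.
t = (b₁ − β₁⁰)/SE = -1.250 / 0.286 = -4.371.
df = n − k − 1 = 230 − 2 − 1 = 227.
One-sided p ≈ 1.0000, which is ≥ 0.1, so fail to reject H₀.
The data do not give significant evidence that the true slope on weekly exercise hours is positive, holding the other predictors fixed.

t = -4.371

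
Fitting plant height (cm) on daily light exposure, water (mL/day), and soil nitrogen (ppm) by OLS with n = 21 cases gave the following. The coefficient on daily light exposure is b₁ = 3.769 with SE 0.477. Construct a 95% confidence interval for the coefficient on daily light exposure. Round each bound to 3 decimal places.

(2.763, 4.775)

df = n − k − 1 = 21 − 3 − 1 = 17.
t* = t_{0.025, 17} = 2.109816.
Margin = t* × SE = 2.109816 × 0.477 = 1.00638.
CI: 3.769 ± 1.00638 → (2.763, 4.775).
With 95% confidence, each one-unit increase in daily light exposure is associated with a change of between 2.763 and 4.775 cm in plant height, holding the other predictors fixed.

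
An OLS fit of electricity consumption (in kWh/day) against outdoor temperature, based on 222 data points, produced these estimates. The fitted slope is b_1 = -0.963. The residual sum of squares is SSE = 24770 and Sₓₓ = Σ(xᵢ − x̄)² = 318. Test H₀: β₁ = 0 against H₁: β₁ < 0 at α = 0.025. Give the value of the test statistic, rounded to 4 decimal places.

MSE = SSE/(n − 2) = 24770/220 = 112.591.
SE(b_1) = √(MSE/Sₓₓ) = √(112.591/318) = 0.595029.
t = -0.963 / 0.595029 = -1.6184.
df = n − 2 = 220.
One-sided p ≈ 0.0535, which is ≥ 0.025, so fail to reject H₀.
The data do not give significant evidence that the true slope on outdoor temperature is negative.

t = -1.6184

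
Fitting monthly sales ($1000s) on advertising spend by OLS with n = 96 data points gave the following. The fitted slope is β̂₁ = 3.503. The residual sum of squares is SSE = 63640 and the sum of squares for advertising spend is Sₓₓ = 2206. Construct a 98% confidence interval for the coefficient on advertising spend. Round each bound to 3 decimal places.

(2.192, 4.814)

MSE = SSE/(n − 2) = 63640/94 = 677.021.
SE(β̂₁) = √(MSE/Sₓₓ) = √(677.021/2206) = 0.553986.
df = n − 2 = 94.
t* = t_{0.01, 94} = 2.366674.
Margin = t* × SE = 2.366674 × 0.553986 = 1.31110.
CI: 3.503 ± 1.31110 → (2.192, 4.814).
With 98% confidence, each one-unit increase in advertising spend is associated with a change of between 2.192 and 4.814 $1000s in monthly sales.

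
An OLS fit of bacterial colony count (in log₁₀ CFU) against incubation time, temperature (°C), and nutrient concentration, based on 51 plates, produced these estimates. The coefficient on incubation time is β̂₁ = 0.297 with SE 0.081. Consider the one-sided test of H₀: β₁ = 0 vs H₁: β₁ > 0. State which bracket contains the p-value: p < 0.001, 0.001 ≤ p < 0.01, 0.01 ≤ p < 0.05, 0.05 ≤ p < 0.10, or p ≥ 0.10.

t = 0.297 / 0.081 = 3.667.
df = n − k − 1 = 51 − 3 − 1 = 47.
One-sided p = P(T_{47} > t) ≈ 0.0003.
So p < 0.001.

p < 0.001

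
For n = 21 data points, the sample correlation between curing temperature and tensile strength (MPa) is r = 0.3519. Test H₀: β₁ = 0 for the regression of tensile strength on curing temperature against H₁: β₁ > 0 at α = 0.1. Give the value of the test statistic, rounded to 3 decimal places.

t = 1.639

t = r·√(n − 2)/√(1 − r²) = 0.3519·√19/√0.876166 = 1.639.
df = n − 2 = 19.
One-sided p ≈ 0.0589, which is < 0.1, so reject H₀.
There is evidence of a linear association between curing temperature and tensile strength.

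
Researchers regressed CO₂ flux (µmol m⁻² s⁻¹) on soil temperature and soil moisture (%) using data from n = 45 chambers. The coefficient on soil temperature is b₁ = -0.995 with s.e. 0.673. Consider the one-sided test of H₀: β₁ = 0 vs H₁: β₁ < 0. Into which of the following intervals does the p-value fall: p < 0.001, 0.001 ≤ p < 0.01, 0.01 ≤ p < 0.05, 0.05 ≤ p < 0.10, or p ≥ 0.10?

t = -0.995 / 0.673 = -1.478.
df = n − k − 1 = 45 − 2 − 1 = 42.
One-sided p = P(T_{42} < t) ≈ 0.0734.
So 0.05 ≤ p < 0.10.

0.05 ≤ p < 0.10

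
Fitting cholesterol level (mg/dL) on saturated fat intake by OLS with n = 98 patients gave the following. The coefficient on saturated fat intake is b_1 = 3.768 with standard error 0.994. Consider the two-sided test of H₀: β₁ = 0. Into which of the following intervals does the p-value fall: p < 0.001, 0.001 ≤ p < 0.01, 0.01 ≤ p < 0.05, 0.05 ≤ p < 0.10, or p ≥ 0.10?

p < 0.001

t = 3.768 / 0.994 = 3.791.
df = n − 2 = 98 − 2 = 96.
Two-sided p = 2·P(T_{96} > |t|) ≈ 0.0003.
So p < 0.001.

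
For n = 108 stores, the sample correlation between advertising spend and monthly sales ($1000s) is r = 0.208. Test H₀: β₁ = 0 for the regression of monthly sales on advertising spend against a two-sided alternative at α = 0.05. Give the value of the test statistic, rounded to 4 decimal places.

t = 2.1894

t = r·√(n − 2)/√(1 − r²) = 0.208·√106/√0.956736 = 2.1894.
df = n − 2 = 106.
Two-sided p ≈ 0.0308, which is < 0.05, so reject H₀.
There is evidence of a linear association between advertising spend and monthly sales.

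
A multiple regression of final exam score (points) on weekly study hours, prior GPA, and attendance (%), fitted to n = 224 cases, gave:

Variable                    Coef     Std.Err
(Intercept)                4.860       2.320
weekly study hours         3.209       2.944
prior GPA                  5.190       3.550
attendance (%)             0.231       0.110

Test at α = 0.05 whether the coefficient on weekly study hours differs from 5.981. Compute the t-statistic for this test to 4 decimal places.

t = -0.9416

Read off: b = 3.209, SE = 2.944 for weekly study hours.
H₀: β₁ = 5.981 vs H₁: β₁ ≠ 5.981.
t = (3.209 − 5.981) / 2.944 = -0.9416.
df = n − k − 1 = 224 − 3 − 1 = 220.
Two-sided p ≈ 0.3474, which is ≥ 0.05, so fail to reject H₀.
The data are consistent with a true slope of 5.981 points per unit of weekly study hours, holding the other predictors fixed.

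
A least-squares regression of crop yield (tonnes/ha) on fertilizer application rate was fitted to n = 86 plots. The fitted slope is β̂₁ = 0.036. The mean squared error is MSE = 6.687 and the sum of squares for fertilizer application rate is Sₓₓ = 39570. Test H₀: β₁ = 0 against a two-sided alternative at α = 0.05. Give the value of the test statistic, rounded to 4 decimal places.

SE(β̂₁) = √(MSE/Sₓₓ) = √(6.687/39570) = 0.0129997.
t = 0.036 / 0.0129997 = 2.7693.
df = n − 2 = 84.
Two-sided p ≈ 0.0069, which is < 0.05, so reject H₀.
There is evidence that fertilizer application rate is associated with crop yield.

t = 2.7693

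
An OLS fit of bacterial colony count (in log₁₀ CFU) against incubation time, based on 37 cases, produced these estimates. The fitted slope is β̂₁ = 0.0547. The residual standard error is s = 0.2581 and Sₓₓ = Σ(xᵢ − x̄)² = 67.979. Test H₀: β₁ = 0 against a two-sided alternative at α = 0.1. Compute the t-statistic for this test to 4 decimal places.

t = 1.7474

SE(β̂₁) = s/√Sₓₓ = 0.2581/√67.979 = 0.0313041.
t = 0.0547 / 0.0313041 = 1.7474.
df = n − 2 = 35.
Two-sided p ≈ 0.0893, which is < 0.1, so reject H₀.
There is evidence that incubation time is associated with bacterial colony count.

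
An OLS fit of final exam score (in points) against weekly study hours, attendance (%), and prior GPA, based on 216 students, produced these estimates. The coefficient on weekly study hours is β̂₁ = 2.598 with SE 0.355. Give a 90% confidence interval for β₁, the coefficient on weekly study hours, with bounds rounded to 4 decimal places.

df = n − k − 1 = 216 − 3 − 1 = 212.
t* = t_{0.05, 212} = 1.652073.
Margin = t* × SE = 1.652073 × 0.355 = 0.586486.
CI: 2.598 ± 0.586486 → (2.0115, 3.1845).
With 90% confidence, each one-unit increase in weekly study hours is associated with a change of between 2.0115 and 3.1845 points in final exam score, holding the other predictors fixed.

(2.0115, 3.1845)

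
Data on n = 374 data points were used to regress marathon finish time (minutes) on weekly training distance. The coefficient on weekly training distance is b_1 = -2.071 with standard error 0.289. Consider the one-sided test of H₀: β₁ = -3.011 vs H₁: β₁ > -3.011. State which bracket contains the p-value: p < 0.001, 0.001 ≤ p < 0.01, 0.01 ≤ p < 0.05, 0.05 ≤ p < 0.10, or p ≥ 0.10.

t = (-2.071 − (-3.011)) / 0.289 = 3.253.
df = n − 2 = 374 − 2 = 372.
One-sided p = P(T_{372} > t) ≈ 0.0006.
So p < 0.001.

p < 0.001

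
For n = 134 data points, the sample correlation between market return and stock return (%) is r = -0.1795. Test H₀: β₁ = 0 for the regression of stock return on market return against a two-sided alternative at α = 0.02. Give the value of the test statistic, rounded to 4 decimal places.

t = r·√(n − 2)/√(1 − r²) = -0.1795·√132/√0.96778 = -2.0963.
df = n − 2 = 132.
Two-sided p ≈ 0.0380, which is ≥ 0.02, so fail to reject H₀.
The data do not give significant evidence of a linear association between market return and stock return.

t = -2.0963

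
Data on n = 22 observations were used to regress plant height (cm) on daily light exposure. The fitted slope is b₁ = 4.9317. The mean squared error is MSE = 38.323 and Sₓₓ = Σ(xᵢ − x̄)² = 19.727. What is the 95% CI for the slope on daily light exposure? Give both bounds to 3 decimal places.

SE(b₁) = √(MSE/Sₓₓ) = √(38.323/19.727) = 1.3938.
df = n − 2 = 20.
t* = t_{0.025, 20} = 2.085963.
Margin = t* × SE = 2.085963 × 1.3938 = 2.90741.
CI: 4.9317 ± 2.90741 → (2.024, 7.839).
With 95% confidence, each one-unit increase in daily light exposure is associated with a change of between 2.024 and 7.839 cm in plant height.

(2.024, 7.839)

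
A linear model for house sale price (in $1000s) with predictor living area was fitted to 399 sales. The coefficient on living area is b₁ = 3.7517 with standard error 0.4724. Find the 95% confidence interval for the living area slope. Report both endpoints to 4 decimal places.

(2.8230, 4.6804)

df = n − 2 = 399 − 2 = 397.
t* = t_{0.025, 397} = 1.965957.
Margin = t* × SE = 1.965957 × 0.4724 = 0.928718.
CI: 3.7517 ± 0.928718 → (2.8230, 4.6804).
With 95% confidence, each one-unit increase in living area is associated with a change of between 2.8230 and 4.6804 $1000s in house sale price.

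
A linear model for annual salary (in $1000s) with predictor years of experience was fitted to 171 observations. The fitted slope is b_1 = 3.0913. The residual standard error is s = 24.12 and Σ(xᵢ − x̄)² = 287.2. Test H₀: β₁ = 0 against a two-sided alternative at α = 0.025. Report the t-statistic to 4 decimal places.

t = 2.1720

SE(b_1) = s/√Sₓₓ = 24.12/√287.2 = 1.42326.
t = 3.0913 / 1.42326 = 2.1720.
df = n − 2 = 169.
Two-sided p ≈ 0.0313, which is ≥ 0.025, so fail to reject H₀.
The data do not give significant evidence of an association between years of experience and annual salary.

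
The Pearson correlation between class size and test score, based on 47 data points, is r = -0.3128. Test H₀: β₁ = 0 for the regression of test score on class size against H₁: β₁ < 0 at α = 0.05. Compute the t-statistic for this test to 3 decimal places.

t = r·√(n − 2)/√(1 − r²) = -0.3128·√45/√0.902156 = -2.209.
df = n − 2 = 45.
One-sided p ≈ 0.0161, which is < 0.05, so reject H₀.
There is evidence of a linear association between class size and test score.

t = -2.209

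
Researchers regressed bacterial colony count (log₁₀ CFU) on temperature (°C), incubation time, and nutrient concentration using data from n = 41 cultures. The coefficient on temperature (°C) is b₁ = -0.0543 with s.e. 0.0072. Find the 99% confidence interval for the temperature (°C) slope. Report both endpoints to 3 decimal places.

(-0.074, -0.035)

df = n − k − 1 = 41 − 3 − 1 = 37.
t* = t_{0.005, 37} = 2.715409.
Margin = t* × SE = 2.715409 × 0.0072 = 0.01955.
CI: -0.0543 ± 0.01955 → (-0.074, -0.035).
With 99% confidence, each one-unit increase in temperature (°C) is associated with a change of between -0.074 and -0.035 log₁₀ CFU in bacterial colony count, holding the other predictors fixed.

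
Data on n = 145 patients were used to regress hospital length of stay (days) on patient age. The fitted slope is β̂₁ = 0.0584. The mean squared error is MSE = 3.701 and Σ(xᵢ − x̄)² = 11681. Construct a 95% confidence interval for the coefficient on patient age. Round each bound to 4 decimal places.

SE(β̂₁) = √(MSE/Sₓₓ) = √(3.701/11681) = 0.0178.
df = n − 2 = 143.
t* = t_{0.025, 143} = 1.976692.
Margin = t* × SE = 1.976692 × 0.0178 = 0.035185.
CI: 0.0584 ± 0.035185 → (0.0232, 0.0936).
With 95% confidence, each one-unit increase in patient age is associated with a change of between 0.0232 and 0.0936 days in hospital length of stay.

(0.0232, 0.0936)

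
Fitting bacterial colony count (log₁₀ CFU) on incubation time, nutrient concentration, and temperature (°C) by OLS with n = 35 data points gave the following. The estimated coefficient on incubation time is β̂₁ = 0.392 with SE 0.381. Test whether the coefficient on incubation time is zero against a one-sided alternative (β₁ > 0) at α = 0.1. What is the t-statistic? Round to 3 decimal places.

t = 1.029

H₀: β₁ = 0 vs H₁: β₁ > 0.
t = (β̂₁ − β₁⁰)/SE = 0.392 / 0.381 = 1.029.
df = n − k − 1 = 35 − 3 − 1 = 31.
One-sided p ≈ 0.1558, which is ≥ 0.1, so fail to reject H₀.
The data do not give significant evidence that the true slope on incubation time is positive, holding the other predictors fixed.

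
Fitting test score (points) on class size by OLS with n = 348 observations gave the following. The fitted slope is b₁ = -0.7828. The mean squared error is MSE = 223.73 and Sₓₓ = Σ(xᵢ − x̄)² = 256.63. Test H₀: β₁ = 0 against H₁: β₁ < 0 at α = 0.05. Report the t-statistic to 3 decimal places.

SE(b₁) = √(MSE/Sₓₓ) = √(223.73/256.63) = 0.933702.
t = -0.7828 / 0.933702 = -0.838.
df = n − 2 = 346.
One-sided p ≈ 0.2012, which is ≥ 0.05, so fail to reject H₀.
The data do not give significant evidence that the true slope on class size is negative.

t = -0.838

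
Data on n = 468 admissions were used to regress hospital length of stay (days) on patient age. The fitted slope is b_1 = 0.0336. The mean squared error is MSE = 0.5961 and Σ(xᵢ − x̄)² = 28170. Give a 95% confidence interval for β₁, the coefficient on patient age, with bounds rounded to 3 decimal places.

(0.025, 0.043)

SE(b_1) = √(MSE/Sₓₓ) = √(0.5961/28170) = 0.00460009.
df = n − 2 = 466.
t* = t_{0.025, 466} = 1.965068.
Margin = t* × SE = 1.965068 × 0.00460009 = 0.00904.
CI: 0.0336 ± 0.00904 → (0.025, 0.043).
With 95% confidence, each one-unit increase in patient age is associated with a change of between 0.025 and 0.043 days in hospital length of stay.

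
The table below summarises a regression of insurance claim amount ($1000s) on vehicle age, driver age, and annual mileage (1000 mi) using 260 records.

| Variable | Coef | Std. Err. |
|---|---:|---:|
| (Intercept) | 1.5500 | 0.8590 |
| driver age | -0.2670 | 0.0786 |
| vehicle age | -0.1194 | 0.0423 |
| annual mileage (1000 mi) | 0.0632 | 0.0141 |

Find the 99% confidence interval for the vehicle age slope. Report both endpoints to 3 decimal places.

(-0.229, -0.010)

Read off: b = -0.1194, SE = 0.0423 for vehicle age.
df = n − k − 1 = 260 − 3 − 1 = 256.
t* = t_{0.005, 256} = 2.59517.
Margin = t* × SE = 2.59517 × 0.0423 = 0.10978.
CI: -0.1194 ± 0.10978 → (-0.229, -0.010).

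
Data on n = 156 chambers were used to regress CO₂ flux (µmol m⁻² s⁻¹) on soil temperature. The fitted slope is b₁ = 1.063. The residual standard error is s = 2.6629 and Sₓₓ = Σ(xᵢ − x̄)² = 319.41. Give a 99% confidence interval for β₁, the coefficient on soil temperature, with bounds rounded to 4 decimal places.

SE(b₁) = s/√Sₓₓ = 2.6629/√319.41 = 0.148998.
df = n − 2 = 154.
t* = t_{0.005, 154} = 2.608131.
Margin = t* × SE = 2.608131 × 0.148998 = 0.388606.
CI: 1.063 ± 0.388606 → (0.6744, 1.4516).
With 99% confidence, each one-unit increase in soil temperature is associated with a change of between 0.6744 and 1.4516 µmol m⁻² s⁻¹ in CO₂ flux.

(0.6744, 1.4516)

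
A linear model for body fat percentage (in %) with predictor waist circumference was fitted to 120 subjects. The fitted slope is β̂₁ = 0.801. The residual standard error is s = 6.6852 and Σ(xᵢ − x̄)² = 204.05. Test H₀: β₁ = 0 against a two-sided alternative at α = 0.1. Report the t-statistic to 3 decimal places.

t = 1.712

SE(β̂₁) = s/√Sₓₓ = 6.6852/√204.05 = 0.468.
t = 0.801 / 0.468 = 1.712.
df = n − 2 = 118.
Two-sided p ≈ 0.0896, which is < 0.1, so reject H₀.
There is evidence that waist circumference is associated with body fat percentage.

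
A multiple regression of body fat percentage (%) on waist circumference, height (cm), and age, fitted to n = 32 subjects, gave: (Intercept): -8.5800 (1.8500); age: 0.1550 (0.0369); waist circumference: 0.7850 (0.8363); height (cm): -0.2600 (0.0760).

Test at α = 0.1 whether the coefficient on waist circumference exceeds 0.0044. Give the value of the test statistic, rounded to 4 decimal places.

Read off: b = 0.7850, SE = 0.8363 for waist circumference.
H₀: β₁ = 0.0044 vs H₁: β₁ > 0.0044.
t = (0.7850 − 0.0044) / 0.8363 = 0.9334.
df = n − k − 1 = 32 − 3 − 1 = 28.
One-sided p ≈ 0.1793, which is ≥ 0.1, so fail to reject H₀.
The data do not give significant evidence that the true slope on waist circumference exceeds 0.0044 % per unit, holding the other predictors fixed.

t = 0.9334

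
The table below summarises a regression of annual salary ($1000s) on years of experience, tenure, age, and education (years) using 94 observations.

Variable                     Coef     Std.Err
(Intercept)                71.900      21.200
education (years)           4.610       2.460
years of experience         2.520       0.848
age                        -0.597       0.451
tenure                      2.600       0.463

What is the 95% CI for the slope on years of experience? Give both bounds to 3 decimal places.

Read off: b = 2.520, SE = 0.848 for years of experience.
df = n − k − 1 = 94 − 4 − 1 = 89.
t* = t_{0.025, 89} = 1.986979.
Margin = t* × SE = 1.986979 × 0.848 = 1.68496.
CI: 2.520 ± 1.68496 → (0.835, 4.205).

(0.835, 4.205)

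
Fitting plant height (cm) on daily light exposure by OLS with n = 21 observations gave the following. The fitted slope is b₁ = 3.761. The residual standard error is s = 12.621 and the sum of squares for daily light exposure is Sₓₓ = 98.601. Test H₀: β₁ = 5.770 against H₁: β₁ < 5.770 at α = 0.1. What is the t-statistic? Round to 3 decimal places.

SE(b₁) = s/√Sₓₓ = 12.621/√98.601 = 1.27102.
t = (3.761 − 5.770) / 1.27102 = -1.581.
df = n − 2 = 19.
One-sided p ≈ 0.0652, which is < 0.1, so reject H₀.
There is evidence that the true slope on daily light exposure is below 5.770 cm per unit.

t = -1.581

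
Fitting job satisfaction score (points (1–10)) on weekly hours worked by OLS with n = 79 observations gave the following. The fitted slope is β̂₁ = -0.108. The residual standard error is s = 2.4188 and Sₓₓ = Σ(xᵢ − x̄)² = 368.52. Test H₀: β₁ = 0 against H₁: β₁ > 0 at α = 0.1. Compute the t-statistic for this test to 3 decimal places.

t = -0.857

SE(β̂₁) = s/√Sₓₓ = 2.4188/√368.52 = 0.126.
t = -0.108 / 0.126 = -0.857.
df = n − 2 = 77.
One-sided p ≈ 0.8030, which is ≥ 0.1, so fail to reject H₀.
The data do not give significant evidence that the true slope on weekly hours worked is positive.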